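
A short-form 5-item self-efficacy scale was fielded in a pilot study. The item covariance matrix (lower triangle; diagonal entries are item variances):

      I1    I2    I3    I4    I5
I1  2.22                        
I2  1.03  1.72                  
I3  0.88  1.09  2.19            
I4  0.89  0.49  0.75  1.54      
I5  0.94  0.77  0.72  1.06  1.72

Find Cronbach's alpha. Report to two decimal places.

Cronbach's alpha = 0.81

ΣVar(i) = 2.22 + 1.72 + 2.19 + 1.54 + 1.72 = 9.39
Sum of off-diagonal covariances = 8.62
Var(T) = 9.39 + 2 × 8.62 = 26.63
α = (k/(k−1))·(1 − ΣVar(i)/Var(T)) = (5/4)·(1 − 9.39/26.63) = 0.81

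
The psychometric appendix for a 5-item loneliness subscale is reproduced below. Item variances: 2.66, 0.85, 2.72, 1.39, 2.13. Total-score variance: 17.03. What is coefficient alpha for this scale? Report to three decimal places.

Σσ²ᵢ = 2.66 + 0.85 + 2.72 + 1.39 + 2.13 = 9.75
α = (k/(k−1))·(1 − Σσ²ᵢ/Var(T)) = (5/4)·(1 − 9.75/17.03) = 0.534

α = 0.534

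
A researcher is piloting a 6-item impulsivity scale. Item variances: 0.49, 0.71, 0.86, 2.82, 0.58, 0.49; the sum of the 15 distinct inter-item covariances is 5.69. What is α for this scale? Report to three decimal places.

α = 0.788

Σσᵢ² = 0.49 + 0.71 + 0.86 + 2.82 + 0.58 + 0.49 = 5.95
Sum of distinct covariances = 5.69
σ²_total = Σσᵢ² + 2·Σcov = 5.95 + 2 × 5.69 = 17.33
α = (6/5)·(1 − 5.95/17.33) = 0.788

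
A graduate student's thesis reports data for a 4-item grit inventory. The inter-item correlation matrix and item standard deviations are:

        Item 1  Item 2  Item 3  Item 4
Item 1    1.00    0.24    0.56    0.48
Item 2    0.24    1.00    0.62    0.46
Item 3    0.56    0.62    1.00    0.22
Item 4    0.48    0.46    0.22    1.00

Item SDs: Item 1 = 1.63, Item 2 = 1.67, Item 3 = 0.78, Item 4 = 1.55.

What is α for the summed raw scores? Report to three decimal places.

α = 0.712

Σσ²ᵢ = 1.63² + 1.67² + 0.78² + 1.55² = 8.4567
Covariances σ_ij = r_ij · s_i · s_j:
  σ(Item 1,Item 2) = 0.24 × 1.63 × 1.67 = 0.6533
  σ(Item 1,Item 3) = 0.56 × 1.63 × 0.78 = 0.7120
  σ(Item 1,Item 4) = 0.48 × 1.63 × 1.55 = 1.2127
  σ(Item 2,Item 3) = 0.62 × 1.67 × 0.78 = 0.8076
  σ(Item 2,Item 4) = 0.46 × 1.67 × 1.55 = 1.1907
  σ(Item 3,Item 4) = 0.22 × 0.78 × 1.55 = 0.2660
σ²_T = Σσ²ᵢ + 2·Σσ_ij = 8.4567 + 2 × 4.8423 = 18.1413
α = (4/3)·(1 − 8.4567/18.1413) = 0.712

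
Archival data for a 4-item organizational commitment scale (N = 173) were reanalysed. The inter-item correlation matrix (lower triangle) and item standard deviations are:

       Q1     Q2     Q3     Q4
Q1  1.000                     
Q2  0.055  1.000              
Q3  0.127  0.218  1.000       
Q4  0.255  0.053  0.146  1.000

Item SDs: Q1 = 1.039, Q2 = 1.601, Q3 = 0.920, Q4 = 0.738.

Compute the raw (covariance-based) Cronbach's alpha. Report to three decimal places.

Σσ²ᵢ = 1.039² + 1.601² + 0.920² + 0.738² = 5.0338
Covariances σ_ij = r_ij · s_i · s_j:
  σ(Q1,Q2) = 0.055 × 1.039 × 1.601 = 0.0915
  σ(Q1,Q3) = 0.127 × 1.039 × 0.920 = 0.1214
  σ(Q1,Q4) = 0.255 × 1.039 × 0.738 = 0.1955
  σ(Q2,Q3) = 0.218 × 1.601 × 0.920 = 0.3211
  σ(Q2,Q4) = 0.053 × 1.601 × 0.738 = 0.0626
  σ(Q3,Q4) = 0.146 × 0.920 × 0.738 = 0.0991
σ²_T = Σσ²ᵢ + 2·Σσ_ij = 5.0338 + 2 × 0.8912 = 6.8162
α = (4/3)·(1 − 5.0338/6.8162) = 0.349

Cronbach's alpha = 0.349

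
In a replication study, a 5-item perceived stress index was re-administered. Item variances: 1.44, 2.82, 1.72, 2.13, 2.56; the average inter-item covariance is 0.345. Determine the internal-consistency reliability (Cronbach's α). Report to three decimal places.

Σσᵢ² = 1.44 + 2.82 + 1.72 + 2.13 + 2.56 = 10.67
Sum of the 10 distinct covariances = 10 × 0.345 = 3.450
σ²_T = Σσᵢ² + 2·Σcov = 10.67 + 2 × 3.450 = 17.570
α = (5/4)·(1 − 10.67/17.570) = 0.491

Cronbach's α = 0.491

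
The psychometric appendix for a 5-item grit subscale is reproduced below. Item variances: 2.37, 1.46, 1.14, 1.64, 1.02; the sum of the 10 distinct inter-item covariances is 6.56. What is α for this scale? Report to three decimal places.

Σσ²ᵢ = 2.37 + 1.46 + 1.14 + 1.64 + 1.02 = 7.63
Sum of distinct covariances = 6.56
σ²_T = Σσ²ᵢ + 2·Σcov = 7.63 + 2 × 6.56 = 20.75
α = (5/4)·(1 − 7.63/20.75) = 0.790

α = 0.790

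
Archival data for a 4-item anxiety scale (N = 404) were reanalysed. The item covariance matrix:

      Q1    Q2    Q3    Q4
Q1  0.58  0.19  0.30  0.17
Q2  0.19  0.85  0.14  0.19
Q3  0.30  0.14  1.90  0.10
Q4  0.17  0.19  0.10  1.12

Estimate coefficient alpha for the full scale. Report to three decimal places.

coefficient alpha = 0.438

ΣVar(i) = 0.58 + 0.85 + 1.90 + 1.12 = 4.45
Sum of the distinct covariances = 1.09
σ²_total = 4.45 + 2 × 1.09 = 6.63
α = (k/(k−1))·(1 − ΣVar(i)/σ²_total) = (4/3)·(1 − 4.45/6.63) = 0.438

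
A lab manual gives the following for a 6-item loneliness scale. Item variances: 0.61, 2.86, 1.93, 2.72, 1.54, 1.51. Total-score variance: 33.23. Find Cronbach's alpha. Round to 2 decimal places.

Σσ²ᵢ = 0.61 + 2.86 + 1.93 + 2.72 + 1.54 + 1.51 = 11.17
α = (k/(k−1))·(1 − Σσ²ᵢ/σ²_total) = (6/5)·(1 − 11.17/33.23) = 0.80

α = 0.80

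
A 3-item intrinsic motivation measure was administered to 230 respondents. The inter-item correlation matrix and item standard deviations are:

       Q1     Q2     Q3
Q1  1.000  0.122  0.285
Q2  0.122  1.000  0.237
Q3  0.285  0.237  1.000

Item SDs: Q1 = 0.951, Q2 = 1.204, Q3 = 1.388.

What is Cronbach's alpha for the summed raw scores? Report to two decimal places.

Σσ²ᵢ = 0.951² + 1.204² + 1.388² = 4.2806
Covariances σ_ij = r_ij · s_i · s_j:
  σ(Q1,Q2) = 0.122 × 0.951 × 1.204 = 0.1397
  σ(Q1,Q3) = 0.285 × 0.951 × 1.388 = 0.3762
  σ(Q2,Q3) = 0.237 × 1.204 × 1.388 = 0.3961
σ²_T = Σσ²ᵢ + 2·Σσ_ij = 4.2806 + 2 × 0.9120 = 6.1046
α = (3/2)·(1 − 4.2806/6.1046) = 0.45

α = 0.45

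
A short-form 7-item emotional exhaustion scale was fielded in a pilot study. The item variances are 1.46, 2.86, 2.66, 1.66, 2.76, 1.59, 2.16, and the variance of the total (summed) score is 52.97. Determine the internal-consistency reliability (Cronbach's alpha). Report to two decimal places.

ΣVar(i) = 1.46 + 2.86 + 2.66 + 1.66 + 2.76 + 1.59 + 2.16 = 15.15
α = (k/(k−1))·(1 − ΣVar(i)/Var(T)) = (7/6)·(1 − 15.15/52.97) = 0.83

Cronbach's alpha = 0.83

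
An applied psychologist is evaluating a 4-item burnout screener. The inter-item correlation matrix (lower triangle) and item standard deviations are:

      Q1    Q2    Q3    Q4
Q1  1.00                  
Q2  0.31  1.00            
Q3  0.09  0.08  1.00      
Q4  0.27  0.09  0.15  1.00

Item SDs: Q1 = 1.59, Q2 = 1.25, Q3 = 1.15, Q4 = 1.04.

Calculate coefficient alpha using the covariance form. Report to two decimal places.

coefficient alpha = 0.45

Σσ²ᵢ = 1.59² + 1.25² + 1.15² + 1.04² = 6.4947
Covariances σ_ij = r_ij · s_i · s_j:
  σ(Q1,Q2) = 0.31 × 1.59 × 1.25 = 0.6161
  σ(Q1,Q3) = 0.09 × 1.59 × 1.15 = 0.1646
  σ(Q1,Q4) = 0.27 × 1.59 × 1.04 = 0.4465
  σ(Q2,Q3) = 0.08 × 1.25 × 1.15 = 0.1150
  σ(Q2,Q4) = 0.09 × 1.25 × 1.04 = 0.1170
  σ(Q3,Q4) = 0.15 × 1.15 × 1.04 = 0.1794
σ²_T = Σσ²ᵢ + 2·Σσ_ij = 6.4947 + 2 × 1.6386 = 9.7719
α = (4/3)·(1 − 6.4947/9.7719) = 0.45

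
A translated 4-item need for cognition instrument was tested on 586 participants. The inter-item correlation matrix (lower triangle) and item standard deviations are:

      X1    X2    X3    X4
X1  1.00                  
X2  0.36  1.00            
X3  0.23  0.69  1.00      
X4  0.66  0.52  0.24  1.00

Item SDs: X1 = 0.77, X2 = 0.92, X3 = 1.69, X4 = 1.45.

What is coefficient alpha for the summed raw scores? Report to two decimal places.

α = 0.71

Σσ²ᵢ = 0.77² + 0.92² + 1.69² + 1.45² = 6.3979
Covariances σ_ij = r_ij · s_i · s_j:
  σ(X1,X2) = 0.36 × 0.77 × 0.92 = 0.2550
  σ(X1,X3) = 0.23 × 0.77 × 1.69 = 0.2993
  σ(X1,X4) = 0.66 × 0.77 × 1.45 = 0.7369
  σ(X2,X3) = 0.69 × 0.92 × 1.69 = 1.0728
  σ(X2,X4) = 0.52 × 0.92 × 1.45 = 0.6937
  σ(X3,X4) = 0.24 × 1.69 × 1.45 = 0.5881
σ²_T = Σσ²ᵢ + 2·Σσ_ij = 6.3979 + 2 × 3.6458 = 13.6895
α = (4/3)·(1 − 6.3979/13.6895) = 0.71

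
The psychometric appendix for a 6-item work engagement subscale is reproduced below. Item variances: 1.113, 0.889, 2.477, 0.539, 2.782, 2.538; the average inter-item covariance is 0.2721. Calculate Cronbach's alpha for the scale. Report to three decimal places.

ΣVar(i) = 1.113 + 0.889 + 2.477 + 0.539 + 2.782 + 2.538 = 10.338
Sum of the 15 distinct covariances = 15 × 0.2721 = 4.0815
σ²_total = ΣVar(i) + 2·Σcov = 10.338 + 2 × 4.0815 = 18.5010
α = (6/5)·(1 − 10.338/18.5010) = 0.529

α = 0.529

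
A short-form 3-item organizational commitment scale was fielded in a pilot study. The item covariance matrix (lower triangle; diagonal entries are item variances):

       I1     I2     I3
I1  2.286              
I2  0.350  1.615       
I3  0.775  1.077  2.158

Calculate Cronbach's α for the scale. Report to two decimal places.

Σσ²ᵢ = 2.286 + 1.615 + 2.158 = 6.059
Sum of off-diagonal covariances = 2.202
total variance = 6.059 + 2 × 2.202 = 10.463
α = (k/(k−1))·(1 − Σσ²ᵢ/total variance) = (3/2)·(1 − 6.059/10.463) = 0.63

Cronbach's α = 0.63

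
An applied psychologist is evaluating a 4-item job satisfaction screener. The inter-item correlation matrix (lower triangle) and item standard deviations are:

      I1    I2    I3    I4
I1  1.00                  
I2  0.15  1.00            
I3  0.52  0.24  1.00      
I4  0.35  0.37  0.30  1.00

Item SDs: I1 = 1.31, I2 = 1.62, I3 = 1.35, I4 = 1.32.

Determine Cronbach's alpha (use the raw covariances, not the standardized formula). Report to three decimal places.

Σσ²ᵢ = 1.31² + 1.62² + 1.35² + 1.32² = 7.9054
Covariances σ_ij = r_ij · s_i · s_j:
  σ(I1,I2) = 0.15 × 1.31 × 1.62 = 0.3183
  σ(I1,I3) = 0.52 × 1.31 × 1.35 = 0.9196
  σ(I1,I4) = 0.35 × 1.31 × 1.32 = 0.6052
  σ(I2,I3) = 0.24 × 1.62 × 1.35 = 0.5249
  σ(I2,I4) = 0.37 × 1.62 × 1.32 = 0.7912
  σ(I3,I4) = 0.30 × 1.35 × 1.32 = 0.5346
σ²_T = Σσ²ᵢ + 2·Σσ_ij = 7.9054 + 2 × 3.6938 = 15.2930
α = (4/3)·(1 − 7.9054/15.2930) = 0.644

α = 0.644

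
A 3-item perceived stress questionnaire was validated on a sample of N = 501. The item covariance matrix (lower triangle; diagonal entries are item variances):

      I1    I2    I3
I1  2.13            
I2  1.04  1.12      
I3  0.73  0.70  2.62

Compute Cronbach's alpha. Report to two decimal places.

Σσᵢ² = 2.13 + 1.12 + 2.62 = 5.87
Σ_{i<j} σ_ij = 2.47
σ²_total = 5.87 + 2 × 2.47 = 10.81
α = (k/(k−1))·(1 − Σσᵢ²/σ²_total) = (3/2)·(1 − 5.87/10.81) = 0.69

α = 0.69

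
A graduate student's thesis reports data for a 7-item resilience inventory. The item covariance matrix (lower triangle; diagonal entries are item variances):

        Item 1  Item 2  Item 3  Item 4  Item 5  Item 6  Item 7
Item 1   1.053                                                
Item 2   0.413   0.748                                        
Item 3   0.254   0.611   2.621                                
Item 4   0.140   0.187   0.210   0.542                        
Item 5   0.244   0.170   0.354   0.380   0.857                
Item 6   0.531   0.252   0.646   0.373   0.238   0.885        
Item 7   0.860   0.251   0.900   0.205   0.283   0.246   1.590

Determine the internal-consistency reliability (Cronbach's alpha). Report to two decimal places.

Σσᵢ² = 1.053 + 0.748 + 2.621 + 0.542 + 0.857 + 0.885 + 1.590 = 8.296
Sum of the distinct covariances = 7.748
σ²_total = 8.296 + 2 × 7.748 = 23.792
α = (k/(k−1))·(1 − Σσᵢ²/σ²_total) = (7/6)·(1 − 8.296/23.792) = 0.76

Cronbach's alpha = 0.76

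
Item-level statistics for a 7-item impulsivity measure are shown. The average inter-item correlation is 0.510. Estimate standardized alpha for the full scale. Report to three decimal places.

Standardized α = k·r̄ / (1 + (k−1)·r̄) = 7 × 0.510 / (1 + 6 × 0.510)
  = 3.5700 / 4.0600 = 0.879

α = 0.879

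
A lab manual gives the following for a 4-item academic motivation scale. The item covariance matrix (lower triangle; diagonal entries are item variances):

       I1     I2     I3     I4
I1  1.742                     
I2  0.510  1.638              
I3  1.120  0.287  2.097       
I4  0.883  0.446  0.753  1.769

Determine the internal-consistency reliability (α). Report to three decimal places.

α = 0.700

sum of item variances = 1.742 + 1.638 + 2.097 + 1.769 = 7.246
Σ_{i<j} σ_ij = 3.999
Var(T) = 7.246 + 2 × 3.999 = 15.244
α = (k/(k−1))·(1 − sum of item variances/Var(T)) = (4/3)·(1 − 7.246/15.244) = 0.700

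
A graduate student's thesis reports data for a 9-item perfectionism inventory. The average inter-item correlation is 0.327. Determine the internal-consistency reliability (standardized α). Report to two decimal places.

Standardized α = k·r̄ / (1 + (k−1)·r̄) = 9 × 0.327 / (1 + 8 × 0.327)
  = 2.9430 / 3.6160 = 0.81

standardized α = 0.81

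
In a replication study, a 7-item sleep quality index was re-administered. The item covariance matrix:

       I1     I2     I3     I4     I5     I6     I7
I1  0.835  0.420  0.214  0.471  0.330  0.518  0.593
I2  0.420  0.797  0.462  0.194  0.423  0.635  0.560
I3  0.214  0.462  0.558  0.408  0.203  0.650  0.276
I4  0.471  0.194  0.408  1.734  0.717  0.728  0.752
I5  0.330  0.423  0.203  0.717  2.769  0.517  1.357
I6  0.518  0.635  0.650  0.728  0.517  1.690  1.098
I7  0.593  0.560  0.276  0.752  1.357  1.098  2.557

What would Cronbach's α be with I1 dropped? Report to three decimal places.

Cronbach's α = 0.768

Remaining items: I2, I3, I4, I5, I6, I7 (k = 6).
ΣVar(i) = 0.797 + 0.558 + 1.734 + 2.769 + 1.690 + 2.557 = 10.105
σ²_T = 10.105 + 2 × 8.980 = 28.065
α (item deleted) = (6/5)·(1 − 10.105/28.065) = 0.768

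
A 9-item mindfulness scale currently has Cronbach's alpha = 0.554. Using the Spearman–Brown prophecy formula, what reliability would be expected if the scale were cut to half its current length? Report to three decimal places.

Length factor m = 1/2
α' = m·α / (1 − (1−m)·α)
   = 1/2 × 0.554 / (1 − (1 − 1/2) × 0.554)
   = 0.2770 / 0.7230 = 0.383

predicted reliability = 0.383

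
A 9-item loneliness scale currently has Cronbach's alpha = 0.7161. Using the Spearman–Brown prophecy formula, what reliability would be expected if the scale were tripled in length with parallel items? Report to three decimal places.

predicted reliability = 0.883

Length factor m = 3
α' = m·α / (1 + (m−1)·α)
   = 3 × 0.7161 / (1 + (3 − 1) × 0.7161)
   = 2.1483 / 2.4322 = 0.883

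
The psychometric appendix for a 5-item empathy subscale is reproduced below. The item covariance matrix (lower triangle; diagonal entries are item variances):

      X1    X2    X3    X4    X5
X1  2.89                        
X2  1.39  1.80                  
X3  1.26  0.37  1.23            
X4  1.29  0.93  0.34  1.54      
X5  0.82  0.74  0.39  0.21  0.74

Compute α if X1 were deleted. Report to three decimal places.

Remaining items: X2, X3, X4, X5 (k = 4).
Σσ²ᵢ = 1.80 + 1.23 + 1.54 + 0.74 = 5.31
total variance = 5.31 + 2 × 2.98 = 11.27
α (item deleted) = (4/3)·(1 − 5.31/11.27) = 0.705

α = 0.705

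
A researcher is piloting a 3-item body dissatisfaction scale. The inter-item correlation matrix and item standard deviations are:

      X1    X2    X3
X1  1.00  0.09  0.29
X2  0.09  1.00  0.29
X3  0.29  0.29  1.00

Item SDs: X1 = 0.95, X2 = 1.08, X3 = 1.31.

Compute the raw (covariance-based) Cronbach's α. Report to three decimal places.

Σσ²ᵢ = 0.95² + 1.08² + 1.31² = 3.7850
Covariances σ_ij = r_ij · s_i · s_j:
  σ(X1,X2) = 0.09 × 0.95 × 1.08 = 0.0923
  σ(X1,X3) = 0.29 × 0.95 × 1.31 = 0.3609
  σ(X2,X3) = 0.29 × 1.08 × 1.31 = 0.4103
σ²_T = Σσ²ᵢ + 2·Σσ_ij = 3.7850 + 2 × 0.8635 = 5.5120
α = (3/2)·(1 − 3.7850/5.5120) = 0.470

α = 0.470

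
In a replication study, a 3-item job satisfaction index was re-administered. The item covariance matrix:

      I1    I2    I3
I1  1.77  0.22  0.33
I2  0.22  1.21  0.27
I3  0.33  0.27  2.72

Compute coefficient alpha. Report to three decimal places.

Σσᵢ² = 1.77 + 1.21 + 2.72 = 5.70
Sum of off-diagonal covariances = 0.82
σ²_T = 5.70 + 2 × 0.82 = 7.34
α = (k/(k−1))·(1 − Σσᵢ²/σ²_T) = (3/2)·(1 − 5.70/7.34) = 0.335

coefficient alpha = 0.335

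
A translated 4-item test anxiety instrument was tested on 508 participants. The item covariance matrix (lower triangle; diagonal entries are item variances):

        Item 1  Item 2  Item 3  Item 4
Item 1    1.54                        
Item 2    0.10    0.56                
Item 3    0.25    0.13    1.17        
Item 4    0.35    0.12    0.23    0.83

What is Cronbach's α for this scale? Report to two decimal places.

sum of item variances = 1.54 + 0.56 + 1.17 + 0.83 = 4.10
Sum of the distinct covariances = 1.18
σ²_T = 4.10 + 2 × 1.18 = 6.46
α = (k/(k−1))·(1 − sum of item variances/σ²_T) = (4/3)·(1 − 4.10/6.46) = 0.49

α = 0.49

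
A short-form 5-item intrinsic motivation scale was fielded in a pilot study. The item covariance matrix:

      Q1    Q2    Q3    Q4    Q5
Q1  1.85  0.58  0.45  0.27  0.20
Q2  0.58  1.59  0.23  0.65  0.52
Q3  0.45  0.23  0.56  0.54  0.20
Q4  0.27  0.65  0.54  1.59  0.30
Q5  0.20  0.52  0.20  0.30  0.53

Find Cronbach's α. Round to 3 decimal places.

α = 0.704

ΣVar(i) = 1.85 + 1.59 + 0.56 + 1.59 + 0.53 = 6.12
Sum of off-diagonal covariances = 3.94
Var(T) = 6.12 + 2 × 3.94 = 14.00
α = (k/(k−1))·(1 − ΣVar(i)/Var(T)) = (5/4)·(1 − 6.12/14.00) = 0.704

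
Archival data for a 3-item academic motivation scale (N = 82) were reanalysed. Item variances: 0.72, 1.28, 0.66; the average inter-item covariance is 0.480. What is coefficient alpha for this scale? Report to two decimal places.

sum of item variances = 0.72 + 1.28 + 0.66 = 2.66
Sum of the 3 distinct covariances = 3 × 0.480 = 1.440
Var(T) = sum of item variances + 2·Σcov = 2.66 + 2 × 1.440 = 5.540
α = (3/2)·(1 − 2.66/5.540) = 0.78

coefficient alpha = 0.78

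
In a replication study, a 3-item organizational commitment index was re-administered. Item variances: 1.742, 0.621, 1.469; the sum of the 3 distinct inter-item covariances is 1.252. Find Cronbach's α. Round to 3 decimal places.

α = 0.593

Σσᵢ² = 1.742 + 0.621 + 1.469 = 3.832
Sum of distinct covariances = 1.252
Var(T) = Σσᵢ² + 2·Σcov = 3.832 + 2 × 1.252 = 6.336
α = (3/2)·(1 − 3.832/6.336) = 0.593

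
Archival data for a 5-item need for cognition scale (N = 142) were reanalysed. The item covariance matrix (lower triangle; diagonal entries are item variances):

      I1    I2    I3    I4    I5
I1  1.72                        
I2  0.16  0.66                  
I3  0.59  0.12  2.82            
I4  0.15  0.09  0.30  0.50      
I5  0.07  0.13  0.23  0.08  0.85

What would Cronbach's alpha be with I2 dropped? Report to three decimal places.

Remaining items: I1, I3, I4, I5 (k = 4).
Σσᵢ² = 1.72 + 2.82 + 0.50 + 0.85 = 5.89
total variance = 5.89 + 2 × 1.42 = 8.73
α (item deleted) = (4/3)·(1 − 5.89/8.73) = 0.434

Cronbach's alpha = 0.434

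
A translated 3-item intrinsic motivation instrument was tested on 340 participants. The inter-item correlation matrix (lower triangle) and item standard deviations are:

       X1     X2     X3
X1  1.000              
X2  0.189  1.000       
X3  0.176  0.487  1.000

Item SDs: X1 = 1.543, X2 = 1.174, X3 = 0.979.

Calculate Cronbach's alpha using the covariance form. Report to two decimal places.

α = 0.50

Σσ²ᵢ = 1.543² + 1.174² + 0.979² = 4.7176
Covariances σ_ij = r_ij · s_i · s_j:
  σ(X1,X2) = 0.189 × 1.543 × 1.174 = 0.3424
  σ(X1,X3) = 0.176 × 1.543 × 0.979 = 0.2659
  σ(X2,X3) = 0.487 × 1.174 × 0.979 = 0.5597
σ²_T = Σσ²ᵢ + 2·Σσ_ij = 4.7176 + 2 × 1.1680 = 7.0536
α = (3/2)·(1 − 4.7176/7.0536) = 0.50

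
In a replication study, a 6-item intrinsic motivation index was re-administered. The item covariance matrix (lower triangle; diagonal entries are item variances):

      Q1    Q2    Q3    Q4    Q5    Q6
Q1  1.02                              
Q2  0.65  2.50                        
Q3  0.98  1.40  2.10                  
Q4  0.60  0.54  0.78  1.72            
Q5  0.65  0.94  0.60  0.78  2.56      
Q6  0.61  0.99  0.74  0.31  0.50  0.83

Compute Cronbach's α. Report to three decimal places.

Σσ²ᵢ = 1.02 + 2.50 + 2.10 + 1.72 + 2.56 + 0.83 = 10.73
Σ_{i<j} σ_ij = 11.07
σ²_T = 10.73 + 2 × 11.07 = 32.87
α = (k/(k−1))·(1 − Σσ²ᵢ/σ²_T) = (6/5)·(1 − 10.73/32.87) = 0.808

α = 0.808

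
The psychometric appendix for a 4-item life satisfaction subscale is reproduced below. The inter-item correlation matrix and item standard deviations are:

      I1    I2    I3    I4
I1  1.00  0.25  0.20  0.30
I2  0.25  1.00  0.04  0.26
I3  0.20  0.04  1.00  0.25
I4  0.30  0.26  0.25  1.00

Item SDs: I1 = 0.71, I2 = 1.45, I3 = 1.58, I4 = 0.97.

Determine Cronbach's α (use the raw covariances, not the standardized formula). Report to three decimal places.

Σσ²ᵢ = 0.71² + 1.45² + 1.58² + 0.97² = 6.0439
Covariances σ_ij = r_ij · s_i · s_j:
  σ(I1,I2) = 0.25 × 0.71 × 1.45 = 0.2574
  σ(I1,I3) = 0.20 × 0.71 × 1.58 = 0.2244
  σ(I1,I4) = 0.30 × 0.71 × 0.97 = 0.2066
  σ(I2,I3) = 0.04 × 1.45 × 1.58 = 0.0916
  σ(I2,I4) = 0.26 × 1.45 × 0.97 = 0.3657
  σ(I3,I4) = 0.25 × 1.58 × 0.97 = 0.3831
σ²_T = Σσ²ᵢ + 2·Σσ_ij = 6.0439 + 2 × 1.5288 = 9.1015
α = (4/3)·(1 − 6.0439/9.1015) = 0.448

α = 0.448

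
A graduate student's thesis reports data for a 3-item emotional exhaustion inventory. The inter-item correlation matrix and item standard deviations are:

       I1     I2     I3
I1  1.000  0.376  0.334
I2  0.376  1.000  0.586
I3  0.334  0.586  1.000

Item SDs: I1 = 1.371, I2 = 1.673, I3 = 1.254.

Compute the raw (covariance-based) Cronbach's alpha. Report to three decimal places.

Σσ²ᵢ = 1.371² + 1.673² + 1.254² = 6.2511
Covariances σ_ij = r_ij · s_i · s_j:
  σ(I1,I2) = 0.376 × 1.371 × 1.673 = 0.8624
  σ(I1,I3) = 0.334 × 1.371 × 1.254 = 0.5742
  σ(I2,I3) = 0.586 × 1.673 × 1.254 = 1.2294
σ²_T = Σσ²ᵢ + 2·Σσ_ij = 6.2511 + 2 × 2.6660 = 11.5831
α = (3/2)·(1 − 6.2511/11.5831) = 0.690

α = 0.690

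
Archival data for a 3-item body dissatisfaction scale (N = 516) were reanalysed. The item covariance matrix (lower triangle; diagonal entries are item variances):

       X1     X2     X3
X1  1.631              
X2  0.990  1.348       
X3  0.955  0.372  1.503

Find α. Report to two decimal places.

sum of item variances = 1.631 + 1.348 + 1.503 = 4.482
Σ_{i<j} σ_ij = 2.317
σ²_total = 4.482 + 2 × 2.317 = 9.116
α = (k/(k−1))·(1 − sum of item variances/σ²_total) = (3/2)·(1 − 4.482/9.116) = 0.76

α = 0.76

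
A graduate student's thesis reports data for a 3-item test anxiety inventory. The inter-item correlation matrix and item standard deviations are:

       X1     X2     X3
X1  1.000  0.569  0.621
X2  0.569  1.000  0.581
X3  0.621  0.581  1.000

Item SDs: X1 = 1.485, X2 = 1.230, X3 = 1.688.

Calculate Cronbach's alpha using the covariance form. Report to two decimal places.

Σσ²ᵢ = 1.485² + 1.230² + 1.688² = 6.5675
Covariances σ_ij = r_ij · s_i · s_j:
  σ(X1,X2) = 0.569 × 1.485 × 1.230 = 1.0393
  σ(X1,X3) = 0.621 × 1.485 × 1.688 = 1.5566
  σ(X2,X3) = 0.581 × 1.230 × 1.688 = 1.2063
σ²_T = Σσ²ᵢ + 2·Σσ_ij = 6.5675 + 2 × 3.8022 = 14.1719
α = (3/2)·(1 − 6.5675/14.1719) = 0.80

α = 0.80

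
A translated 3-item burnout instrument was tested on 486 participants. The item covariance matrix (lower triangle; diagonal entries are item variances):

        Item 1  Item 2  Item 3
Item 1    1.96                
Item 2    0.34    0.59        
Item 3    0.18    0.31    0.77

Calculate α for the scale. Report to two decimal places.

sum of item variances = 1.96 + 0.59 + 0.77 = 3.32
Σ_{i<j} σ_ij = 0.83
σ²_T = 3.32 + 2 × 0.83 = 4.98
α = (k/(k−1))·(1 − sum of item variances/σ²_T) = (3/2)·(1 − 3.32/4.98) = 0.50

α = 0.50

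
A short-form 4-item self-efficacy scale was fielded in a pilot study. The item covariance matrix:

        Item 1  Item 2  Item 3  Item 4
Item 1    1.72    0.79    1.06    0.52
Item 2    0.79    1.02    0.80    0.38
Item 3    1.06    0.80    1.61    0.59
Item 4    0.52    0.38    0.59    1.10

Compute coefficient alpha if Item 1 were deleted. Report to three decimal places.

α = 0.730

Remaining items: Item 2, Item 3, Item 4 (k = 3).
Σσᵢ² = 1.02 + 1.61 + 1.10 = 3.73
total variance = 3.73 + 2 × 1.77 = 7.27
α (item deleted) = (3/2)·(1 − 3.73/7.27) = 0.730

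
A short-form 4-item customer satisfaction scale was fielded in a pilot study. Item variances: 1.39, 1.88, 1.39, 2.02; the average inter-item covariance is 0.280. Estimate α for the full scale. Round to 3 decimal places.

α = 0.446

Σσ²ᵢ = 1.39 + 1.88 + 1.39 + 2.02 = 6.68
Sum of the 6 distinct covariances = 6 × 0.280 = 1.680
σ²_total = Σσ²ᵢ + 2·Σcov = 6.68 + 2 × 1.680 = 10.040
α = (4/3)·(1 − 6.68/10.040) = 0.446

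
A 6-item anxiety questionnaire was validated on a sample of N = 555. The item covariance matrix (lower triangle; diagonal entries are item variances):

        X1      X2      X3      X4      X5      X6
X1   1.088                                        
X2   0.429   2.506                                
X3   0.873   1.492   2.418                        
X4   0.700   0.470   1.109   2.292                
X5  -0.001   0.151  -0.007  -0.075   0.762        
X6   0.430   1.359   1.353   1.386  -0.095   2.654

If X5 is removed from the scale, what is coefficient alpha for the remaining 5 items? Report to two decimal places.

coefficient alpha = 0.80

Remaining items: X1, X2, X3, X4, X6 (k = 5).
Σσ²ᵢ = 1.088 + 2.506 + 2.418 + 2.292 + 2.654 = 10.958
σ²_total = 10.958 + 2 × 9.601 = 30.160
α (item deleted) = (5/4)·(1 − 10.958/30.160) = 0.80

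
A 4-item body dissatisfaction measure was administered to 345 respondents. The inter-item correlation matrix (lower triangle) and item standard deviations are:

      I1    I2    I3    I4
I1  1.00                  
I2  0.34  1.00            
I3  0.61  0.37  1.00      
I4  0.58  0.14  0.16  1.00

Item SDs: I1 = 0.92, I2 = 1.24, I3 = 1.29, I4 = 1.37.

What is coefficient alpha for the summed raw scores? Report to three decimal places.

α = 0.666

Σσ²ᵢ = 0.92² + 1.24² + 1.29² + 1.37² = 5.9250
Covariances σ_ij = r_ij · s_i · s_j:
  σ(I1,I2) = 0.34 × 0.92 × 1.24 = 0.3879
  σ(I1,I3) = 0.61 × 0.92 × 1.29 = 0.7239
  σ(I1,I4) = 0.58 × 0.92 × 1.37 = 0.7310
  σ(I2,I3) = 0.37 × 1.24 × 1.29 = 0.5919
  σ(I2,I4) = 0.14 × 1.24 × 1.37 = 0.2378
  σ(I3,I4) = 0.16 × 1.29 × 1.37 = 0.2828
σ²_T = Σσ²ᵢ + 2·Σσ_ij = 5.9250 + 2 × 2.9553 = 11.8356
α = (4/3)·(1 − 5.9250/11.8356) = 0.666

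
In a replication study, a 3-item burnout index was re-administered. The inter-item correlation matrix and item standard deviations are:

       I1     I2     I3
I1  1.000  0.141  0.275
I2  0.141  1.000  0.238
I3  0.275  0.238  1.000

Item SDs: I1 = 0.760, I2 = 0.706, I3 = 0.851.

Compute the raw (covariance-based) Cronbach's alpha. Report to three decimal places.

Σσ²ᵢ = 0.760² + 0.706² + 0.851² = 1.8002
Covariances σ_ij = r_ij · s_i · s_j:
  σ(I1,I2) = 0.141 × 0.760 × 0.706 = 0.0757
  σ(I1,I3) = 0.275 × 0.760 × 0.851 = 0.1779
  σ(I2,I3) = 0.238 × 0.706 × 0.851 = 0.1430
σ²_T = Σσ²ᵢ + 2·Σσ_ij = 1.8002 + 2 × 0.3966 = 2.5934
α = (3/2)·(1 − 1.8002/2.5934) = 0.459

α = 0.459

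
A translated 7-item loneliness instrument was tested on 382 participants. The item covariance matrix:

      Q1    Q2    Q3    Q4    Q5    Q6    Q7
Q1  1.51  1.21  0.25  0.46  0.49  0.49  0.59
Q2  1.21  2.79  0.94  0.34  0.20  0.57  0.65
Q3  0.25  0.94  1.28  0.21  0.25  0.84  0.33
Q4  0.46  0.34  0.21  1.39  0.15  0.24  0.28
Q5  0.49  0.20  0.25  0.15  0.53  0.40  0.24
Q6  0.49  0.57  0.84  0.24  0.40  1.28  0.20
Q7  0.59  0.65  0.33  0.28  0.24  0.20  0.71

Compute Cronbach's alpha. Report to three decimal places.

Σσ²ᵢ = 1.51 + 2.79 + 1.28 + 1.39 + 0.53 + 1.28 + 0.71 = 9.49
Sum of off-diagonal covariances = 9.33
Var(T) = 9.49 + 2 × 9.33 = 28.15
α = (k/(k−1))·(1 − Σσ²ᵢ/Var(T)) = (7/6)·(1 − 9.49/28.15) = 0.773

Cronbach's alpha = 0.773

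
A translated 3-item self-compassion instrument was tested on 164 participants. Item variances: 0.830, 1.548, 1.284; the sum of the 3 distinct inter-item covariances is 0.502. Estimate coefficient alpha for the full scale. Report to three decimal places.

α = 0.323

Σσ²ᵢ = 0.830 + 1.548 + 1.284 = 3.662
Sum of distinct covariances = 0.502
total variance = Σσ²ᵢ + 2·Σcov = 3.662 + 2 × 0.502 = 4.666
α = (3/2)·(1 − 3.662/4.666) = 0.323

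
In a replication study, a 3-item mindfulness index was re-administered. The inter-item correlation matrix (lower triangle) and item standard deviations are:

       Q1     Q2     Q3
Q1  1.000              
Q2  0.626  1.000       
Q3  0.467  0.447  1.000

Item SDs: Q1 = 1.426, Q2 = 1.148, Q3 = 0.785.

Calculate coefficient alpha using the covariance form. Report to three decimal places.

coefficient alpha = 0.744

Σσ²ᵢ = 1.426² + 1.148² + 0.785² = 3.9676
Covariances σ_ij = r_ij · s_i · s_j:
  σ(Q1,Q2) = 0.626 × 1.426 × 1.148 = 1.0248
  σ(Q1,Q3) = 0.467 × 1.426 × 0.785 = 0.5228
  σ(Q2,Q3) = 0.447 × 1.148 × 0.785 = 0.4028
σ²_T = Σσ²ᵢ + 2·Σσ_ij = 3.9676 + 2 × 1.9504 = 7.8684
α = (3/2)·(1 − 3.9676/7.8684) = 0.744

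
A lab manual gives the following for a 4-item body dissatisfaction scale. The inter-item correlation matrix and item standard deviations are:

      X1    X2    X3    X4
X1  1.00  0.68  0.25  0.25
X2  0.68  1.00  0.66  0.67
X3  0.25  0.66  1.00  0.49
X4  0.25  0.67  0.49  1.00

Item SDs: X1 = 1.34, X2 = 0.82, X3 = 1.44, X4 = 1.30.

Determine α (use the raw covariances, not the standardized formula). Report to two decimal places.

Σσ²ᵢ = 1.34² + 0.82² + 1.44² + 1.30² = 6.2316
Covariances σ_ij = r_ij · s_i · s_j:
  σ(X1,X2) = 0.68 × 1.34 × 0.82 = 0.7472
  σ(X1,X3) = 0.25 × 1.34 × 1.44 = 0.4824
  σ(X1,X4) = 0.25 × 1.34 × 1.30 = 0.4355
  σ(X2,X3) = 0.66 × 0.82 × 1.44 = 0.7793
  σ(X2,X4) = 0.67 × 0.82 × 1.30 = 0.7142
  σ(X3,X4) = 0.49 × 1.44 × 1.30 = 0.9173
σ²_T = Σσ²ᵢ + 2·Σσ_ij = 6.2316 + 2 × 4.0759 = 14.3834
α = (4/3)·(1 − 6.2316/14.3834) = 0.76

α = 0.76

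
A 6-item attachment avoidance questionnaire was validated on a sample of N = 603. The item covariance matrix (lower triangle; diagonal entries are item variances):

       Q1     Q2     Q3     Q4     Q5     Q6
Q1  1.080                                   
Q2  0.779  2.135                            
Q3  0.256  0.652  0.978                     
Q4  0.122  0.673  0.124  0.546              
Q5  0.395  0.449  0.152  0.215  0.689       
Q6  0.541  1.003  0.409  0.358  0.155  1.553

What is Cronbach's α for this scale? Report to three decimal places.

Cronbach's α = 0.771

Σσ²ᵢ = 1.080 + 2.135 + 0.978 + 0.546 + 0.689 + 1.553 = 6.981
Sum of the distinct covariances = 6.283
σ²_total = 6.981 + 2 × 6.283 = 19.547
α = (k/(k−1))·(1 − Σσ²ᵢ/σ²_total) = (6/5)·(1 − 6.981/19.547) = 0.771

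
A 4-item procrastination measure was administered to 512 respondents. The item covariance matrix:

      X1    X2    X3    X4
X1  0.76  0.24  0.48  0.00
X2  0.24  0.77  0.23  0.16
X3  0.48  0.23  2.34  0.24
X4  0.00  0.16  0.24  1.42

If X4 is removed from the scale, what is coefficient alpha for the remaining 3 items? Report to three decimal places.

Remaining items: X1, X2, X3 (k = 3).
Σσᵢ² = 0.76 + 0.77 + 2.34 = 3.87
total variance = 3.87 + 2 × 0.95 = 5.77
α (item deleted) = (3/2)·(1 − 3.87/5.77) = 0.494

α = 0.494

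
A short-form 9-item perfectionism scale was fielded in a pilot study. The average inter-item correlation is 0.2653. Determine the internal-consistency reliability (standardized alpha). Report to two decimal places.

α = 0.76

Standardized α = k·r̄ / (1 + (k−1)·r̄) = 9 × 0.2653 / (1 + 8 × 0.2653)
  = 2.3877 / 3.1224 = 0.76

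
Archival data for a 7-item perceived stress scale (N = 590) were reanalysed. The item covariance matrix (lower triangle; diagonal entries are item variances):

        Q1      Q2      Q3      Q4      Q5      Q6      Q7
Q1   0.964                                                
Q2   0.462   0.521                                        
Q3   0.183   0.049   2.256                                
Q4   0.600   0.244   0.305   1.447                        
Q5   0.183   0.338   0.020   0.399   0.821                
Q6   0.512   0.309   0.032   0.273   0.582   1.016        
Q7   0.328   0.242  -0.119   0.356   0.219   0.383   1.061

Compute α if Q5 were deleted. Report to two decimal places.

Remaining items: Q1, Q2, Q3, Q4, Q6, Q7 (k = 6).
sum of item variances = 0.964 + 0.521 + 2.256 + 1.447 + 1.016 + 1.061 = 7.265
σ²_T = 7.265 + 2 × 4.159 = 15.583
α (item deleted) = (6/5)·(1 − 7.265/15.583) = 0.64

α = 0.64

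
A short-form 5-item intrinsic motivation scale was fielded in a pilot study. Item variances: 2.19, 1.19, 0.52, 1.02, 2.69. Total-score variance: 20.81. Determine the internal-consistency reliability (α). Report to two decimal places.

ΣVar(i) = 2.19 + 1.19 + 0.52 + 1.02 + 2.69 = 7.61
α = (k/(k−1))·(1 − ΣVar(i)/σ²_total) = (5/4)·(1 − 7.61/20.81) = 0.79

α = 0.79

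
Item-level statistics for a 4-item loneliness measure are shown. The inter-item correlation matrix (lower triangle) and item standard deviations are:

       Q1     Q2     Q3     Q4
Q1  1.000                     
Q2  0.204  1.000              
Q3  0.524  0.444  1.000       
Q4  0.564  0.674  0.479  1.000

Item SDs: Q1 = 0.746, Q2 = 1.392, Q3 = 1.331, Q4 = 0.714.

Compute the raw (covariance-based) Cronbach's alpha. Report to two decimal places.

α = 0.74

Σσ²ᵢ = 0.746² + 1.392² + 1.331² + 0.714² = 4.7755
Covariances σ_ij = r_ij · s_i · s_j:
  σ(Q1,Q2) = 0.204 × 0.746 × 1.392 = 0.2118
  σ(Q1,Q3) = 0.524 × 0.746 × 1.331 = 0.5203
  σ(Q1,Q4) = 0.564 × 0.746 × 0.714 = 0.3004
  σ(Q2,Q3) = 0.444 × 1.392 × 1.331 = 0.8226
  σ(Q2,Q4) = 0.674 × 1.392 × 0.714 = 0.6699
  σ(Q3,Q4) = 0.479 × 1.331 × 0.714 = 0.4552
σ²_T = Σσ²ᵢ + 2·Σσ_ij = 4.7755 + 2 × 2.9802 = 10.7359
α = (4/3)·(1 − 4.7755/10.7359) = 0.74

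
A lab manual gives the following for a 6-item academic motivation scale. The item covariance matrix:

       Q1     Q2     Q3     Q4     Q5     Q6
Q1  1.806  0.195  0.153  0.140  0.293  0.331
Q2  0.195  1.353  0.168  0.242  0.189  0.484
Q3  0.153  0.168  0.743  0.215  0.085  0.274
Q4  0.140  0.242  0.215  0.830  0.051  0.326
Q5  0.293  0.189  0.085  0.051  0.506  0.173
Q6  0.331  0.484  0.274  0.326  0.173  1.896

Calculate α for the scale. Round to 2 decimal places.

Σσ²ᵢ = 1.806 + 1.353 + 0.743 + 0.830 + 0.506 + 1.896 = 7.134
Σ_{i<j} σ_ij = 3.319
σ²_T = 7.134 + 2 × 3.319 = 13.772
α = (k/(k−1))·(1 − Σσ²ᵢ/σ²_T) = (6/5)·(1 − 7.134/13.772) = 0.58

α = 0.58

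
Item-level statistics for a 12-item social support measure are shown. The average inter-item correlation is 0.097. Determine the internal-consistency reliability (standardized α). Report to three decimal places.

Standardized α = k·r̄ / (1 + (k−1)·r̄) = 12 × 0.097 / (1 + 11 × 0.097)
  = 1.1640 / 2.0670 = 0.563

α = 0.563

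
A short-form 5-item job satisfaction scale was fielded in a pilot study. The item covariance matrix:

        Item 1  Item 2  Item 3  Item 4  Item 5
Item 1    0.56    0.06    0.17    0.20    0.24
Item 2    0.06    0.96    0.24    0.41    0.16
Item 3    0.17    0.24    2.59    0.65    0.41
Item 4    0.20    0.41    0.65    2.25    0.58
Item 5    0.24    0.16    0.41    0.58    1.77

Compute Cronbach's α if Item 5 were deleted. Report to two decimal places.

Cronbach's α = 0.47

Remaining items: Item 1, Item 2, Item 3, Item 4 (k = 4).
ΣVar(i) = 0.56 + 0.96 + 2.59 + 2.25 = 6.36
Var(T) = 6.36 + 2 × 1.73 = 9.82
α (item deleted) = (4/3)·(1 − 6.36/9.82) = 0.47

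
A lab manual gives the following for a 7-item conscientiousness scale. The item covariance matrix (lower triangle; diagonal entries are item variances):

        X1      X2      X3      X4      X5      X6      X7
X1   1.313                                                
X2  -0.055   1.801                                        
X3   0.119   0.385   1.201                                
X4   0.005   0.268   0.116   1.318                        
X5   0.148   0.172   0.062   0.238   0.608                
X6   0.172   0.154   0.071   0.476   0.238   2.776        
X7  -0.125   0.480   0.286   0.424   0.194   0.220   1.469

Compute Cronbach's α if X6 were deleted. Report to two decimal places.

α = 0.50

Remaining items: X1, X2, X3, X4, X5, X7 (k = 6).
sum of item variances = 1.313 + 1.801 + 1.201 + 1.318 + 0.608 + 1.469 = 7.710
σ²_T = 7.710 + 2 × 2.717 = 13.144
α (item deleted) = (6/5)·(1 − 7.710/13.144) = 0.50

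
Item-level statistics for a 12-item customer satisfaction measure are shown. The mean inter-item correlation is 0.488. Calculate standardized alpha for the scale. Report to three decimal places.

α = 0.920

Standardized α = k·r̄ / (1 + (k−1)·r̄) = 12 × 0.488 / (1 + 11 × 0.488)
  = 5.8560 / 6.3680 = 0.920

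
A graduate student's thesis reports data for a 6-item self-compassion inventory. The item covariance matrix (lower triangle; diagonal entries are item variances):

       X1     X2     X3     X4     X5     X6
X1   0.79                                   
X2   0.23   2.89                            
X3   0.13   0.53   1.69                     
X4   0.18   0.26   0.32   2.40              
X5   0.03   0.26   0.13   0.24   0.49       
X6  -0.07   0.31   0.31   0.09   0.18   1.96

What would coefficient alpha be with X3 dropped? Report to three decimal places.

Remaining items: X1, X2, X4, X5, X6 (k = 5).
Σσ²ᵢ = 0.79 + 2.89 + 2.40 + 0.49 + 1.96 = 8.53
σ²_T = 8.53 + 2 × 1.71 = 11.95
α (item deleted) = (5/4)·(1 − 8.53/11.95) = 0.358

coefficient alpha = 0.358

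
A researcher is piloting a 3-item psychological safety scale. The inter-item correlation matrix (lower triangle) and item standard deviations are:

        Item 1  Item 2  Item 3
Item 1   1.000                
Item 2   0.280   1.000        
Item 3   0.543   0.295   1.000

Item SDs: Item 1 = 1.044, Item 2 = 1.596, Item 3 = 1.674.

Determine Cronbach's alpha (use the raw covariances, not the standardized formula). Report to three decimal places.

Σσ²ᵢ = 1.044² + 1.596² + 1.674² = 6.4394
Covariances σ_ij = r_ij · s_i · s_j:
  σ(Item 1,Item 2) = 0.280 × 1.044 × 1.596 = 0.4665
  σ(Item 1,Item 3) = 0.543 × 1.044 × 1.674 = 0.9490
  σ(Item 2,Item 3) = 0.295 × 1.596 × 1.674 = 0.7882
σ²_T = Σσ²ᵢ + 2·Σσ_ij = 6.4394 + 2 × 2.2037 = 10.8468
α = (3/2)·(1 − 6.4394/10.8468) = 0.609

α = 0.609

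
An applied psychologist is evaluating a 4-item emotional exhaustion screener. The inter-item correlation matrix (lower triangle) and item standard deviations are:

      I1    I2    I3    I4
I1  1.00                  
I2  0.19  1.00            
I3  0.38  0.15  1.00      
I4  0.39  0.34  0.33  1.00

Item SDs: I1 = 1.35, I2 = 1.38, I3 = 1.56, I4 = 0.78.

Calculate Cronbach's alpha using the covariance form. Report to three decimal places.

Cronbach's alpha = 0.586

Σσ²ᵢ = 1.35² + 1.38² + 1.56² + 0.78² = 6.7689
Covariances σ_ij = r_ij · s_i · s_j:
  σ(I1,I2) = 0.19 × 1.35 × 1.38 = 0.3540
  σ(I1,I3) = 0.38 × 1.35 × 1.56 = 0.8003
  σ(I1,I4) = 0.39 × 1.35 × 0.78 = 0.4107
  σ(I2,I3) = 0.15 × 1.38 × 1.56 = 0.3229
  σ(I2,I4) = 0.34 × 1.38 × 0.78 = 0.3660
  σ(I3,I4) = 0.33 × 1.56 × 0.78 = 0.4015
σ²_T = Σσ²ᵢ + 2·Σσ_ij = 6.7689 + 2 × 2.6554 = 12.0797
α = (4/3)·(1 − 6.7689/12.0797) = 0.586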